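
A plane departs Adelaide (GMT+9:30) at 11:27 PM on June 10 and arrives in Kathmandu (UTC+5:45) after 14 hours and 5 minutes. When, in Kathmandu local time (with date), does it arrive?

9:47 AM on June 11

Convert departure to UTC: 11:27 PM − 9:30 = 1:57 PM UTC on Jun 10.
Add 14 hours and 5 minutes travel time → 4:02 AM UTC (Jun 11).
Kathmandu is UTC+5:45, so local arrival = 4:02 AM + 5:45 = 9:47 AM on Jun 11.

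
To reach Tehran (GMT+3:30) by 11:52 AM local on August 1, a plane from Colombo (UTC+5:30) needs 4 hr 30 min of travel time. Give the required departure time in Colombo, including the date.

9:22 AM on August 1

Target arrival in UTC: 11:52 AM − 3:30 = 8:22 AM on Aug 1.
Subtract 4 hours 30 minutes → departure 3:52 AM UTC on Aug 1.
Colombo is UTC+5:30: 3:52 AM + 5:30 = 9:22 AM on Aug 1.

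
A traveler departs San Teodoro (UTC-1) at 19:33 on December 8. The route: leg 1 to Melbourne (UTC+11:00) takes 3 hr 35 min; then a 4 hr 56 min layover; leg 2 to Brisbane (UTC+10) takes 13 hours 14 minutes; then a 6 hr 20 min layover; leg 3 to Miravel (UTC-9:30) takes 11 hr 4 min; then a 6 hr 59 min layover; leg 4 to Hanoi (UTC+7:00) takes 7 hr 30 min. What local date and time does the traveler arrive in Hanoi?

09:11 on December 11

Convert departure to UTC: 19:33 + 1:00 = 20:33 UTC on Dec 8.
Add 3 hours and 35 minutes leg 1 → 00:08 UTC (Dec 9).
Add 4 hours 56 minutes layover in Melbourne → 05:04 UTC.
Add 13 hours and 14 minutes leg 2 → 18:18 UTC.
Add 6 hours 20 minutes layover in Brisbane → 00:38 UTC (Dec 10).
Add 11 hours and 4 minutes leg 3 → 11:42 UTC.
Add 6 hours 59 minutes layover in Miravel → 18:41 UTC.
Add 7 hours and 30 minutes leg 4 → 02:11 UTC (Dec 11).
Hanoi is UTC+7:00, so local arrival = 02:11 + 7:00 = 09:11 on Dec 11.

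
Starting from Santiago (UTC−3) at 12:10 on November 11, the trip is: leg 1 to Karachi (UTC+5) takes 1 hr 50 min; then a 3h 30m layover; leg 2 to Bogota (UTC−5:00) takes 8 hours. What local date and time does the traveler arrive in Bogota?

Convert departure to UTC: 12:10 + 3:00 = 15:10 UTC on Nov 11.
Add 1 hour and 50 minutes leg 1 → 17:00 UTC.
Add 3 hours and 30 minutes layover in Karachi → 20:30 UTC.
Add 8 hours leg 2 → 04:30 UTC (Nov 12).
Bogota is UTC−5:00, so local arrival = 04:30 − 5:00 = 23:30 on Nov 11.

23:30 on November 11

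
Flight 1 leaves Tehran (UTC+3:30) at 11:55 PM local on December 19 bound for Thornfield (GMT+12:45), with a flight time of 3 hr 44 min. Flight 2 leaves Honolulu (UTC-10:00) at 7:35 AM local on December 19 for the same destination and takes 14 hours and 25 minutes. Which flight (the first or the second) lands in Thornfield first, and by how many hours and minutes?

the first, by 7 hours 51 minutes

Flight 1 in UTC: 11:55 PM − 3:30 = 8:25 PM on Dec 19.
+3 hours and 44 minutes → arrive 12:09 AM UTC on Dec 20.
Flight 2 in UTC: 7:35 AM + 10:00 = 5:35 PM on Dec 19.
+14 hours 25 minutes → arrive 8:00 AM UTC on Dec 20.
Flight 1 lands earlier by 7 hours 51 minutes.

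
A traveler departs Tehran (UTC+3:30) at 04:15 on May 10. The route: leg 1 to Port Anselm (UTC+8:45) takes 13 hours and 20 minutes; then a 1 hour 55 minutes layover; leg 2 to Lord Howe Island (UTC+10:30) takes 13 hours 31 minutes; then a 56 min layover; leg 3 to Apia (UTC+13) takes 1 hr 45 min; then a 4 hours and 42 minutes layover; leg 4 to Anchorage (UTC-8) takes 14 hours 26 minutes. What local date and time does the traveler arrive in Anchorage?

Convert departure to UTC: 04:15 − 3:30 = 00:45 UTC on May 10.
Add 13 hours 20 minutes leg 1 → 14:05 UTC.
Add 1 hour and 55 minutes layover in Port Anselm → 16:00 UTC.
Add 13 hours 31 minutes leg 2 → 05:31 UTC (May 11).
Add 56 minutes layover in Lord Howe Island → 06:27 UTC.
Add 1 hour and 45 minutes leg 3 → 08:12 UTC.
Add 4 hours and 42 minutes layover in Apia → 12:54 UTC.
Add 14 hours 26 minutes leg 4 → 03:20 UTC (May 12).
Anchorage is UTC−8:00, so local arrival = 03:20 − 8:00 = 19:20 on May 11.

19:20 on May 11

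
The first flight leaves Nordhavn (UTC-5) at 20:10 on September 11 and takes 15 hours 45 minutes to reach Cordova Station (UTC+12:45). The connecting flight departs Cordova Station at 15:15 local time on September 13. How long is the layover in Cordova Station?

9 hours 35 minutes

Convert departure to UTC: 20:10 + 5:00 = 01:10 UTC on Sep 12.
Add 15 hours and 45 minutes flight time → 16:55 UTC.
Cordova Station is UTC+12:45, so local arrival = 16:55 + 12:45 = 05:40 on Sep 13.
Layover = 15:15 − 05:40 = 9 hours 35 minutes.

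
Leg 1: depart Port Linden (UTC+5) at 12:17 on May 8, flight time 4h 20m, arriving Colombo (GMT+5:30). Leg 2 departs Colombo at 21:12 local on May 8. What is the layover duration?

Convert departure to UTC: 12:17 − 5:00 = 07:17 UTC on May 8.
Add 4 hours and 20 minutes flight time → 11:37 UTC.
Colombo is UTC+5:30, so local arrival = 11:37 + 5:30 = 17:07 on May 8.
Layover = 21:12 − 17:07 = 4 hours 5 minutes.

4 hours 5 minutes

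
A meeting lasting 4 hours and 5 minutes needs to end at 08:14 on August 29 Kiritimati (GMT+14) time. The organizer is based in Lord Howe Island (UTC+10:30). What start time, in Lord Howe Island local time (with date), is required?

Target end time in UTC: 08:14 − 14:00 = 18:14 on Aug 28.
Subtract 4 hours 5 minutes → start 14:09 UTC on Aug 28.
Lord Howe Island is UTC+10:30: 14:09 + 10:30 = 00:39 on Aug 29.

00:39 on August 29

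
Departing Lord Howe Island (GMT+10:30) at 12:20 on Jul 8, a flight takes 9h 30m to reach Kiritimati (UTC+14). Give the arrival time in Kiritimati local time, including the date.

Convert departure to UTC: 12:20 − 10:30 = 01:50 UTC on Jul 8.
Add 9 hours and 30 minutes travel time → 11:20 UTC.
Kiritimati is UTC+14:00, so local arrival = 11:20 + 14:00 = 01:20 on Jul 9.

01:20 on July 9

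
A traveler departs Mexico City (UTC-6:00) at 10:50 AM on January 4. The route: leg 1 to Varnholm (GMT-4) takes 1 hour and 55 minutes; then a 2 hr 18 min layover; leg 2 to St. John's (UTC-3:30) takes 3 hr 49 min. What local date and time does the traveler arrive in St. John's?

Convert departure to UTC: 10:50 AM + 6:00 = 4:50 PM UTC on Jan 4.
Add 1 hour and 55 minutes leg 1 → 6:45 PM UTC.
Add 2 hours and 18 minutes layover in Varnholm → 9:03 PM UTC.
Add 3 hours and 49 minutes leg 2 → 12:52 AM UTC (Jan 5).
St. John's is UTC−3:30, so local arrival = 12:52 AM − 3:30 = 9:22 PM on Jan 4.

9:22 PM on Jan 4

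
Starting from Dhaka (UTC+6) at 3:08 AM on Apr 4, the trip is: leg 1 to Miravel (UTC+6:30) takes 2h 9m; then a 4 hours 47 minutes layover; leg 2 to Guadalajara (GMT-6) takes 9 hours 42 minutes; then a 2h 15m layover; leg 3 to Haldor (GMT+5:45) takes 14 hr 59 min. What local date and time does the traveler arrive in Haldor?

12:45 PM on April 5

Convert departure to UTC: 3:08 AM − 6:00 = 9:08 PM UTC on Apr 3.
Add 2 hours and 9 minutes leg 1 → 11:17 PM UTC.
Add 4 hours and 47 minutes layover in Miravel → 4:04 AM UTC (Apr 4).
Add 9 hours and 42 minutes leg 2 → 1:46 PM UTC.
Add 2 hours and 15 minutes layover in Guadalajara → 4:01 PM UTC.
Add 14 hours 59 minutes leg 3 → 7:00 AM UTC (Apr 5).
Haldor is UTC+5:45, so local arrival = 7:00 AM + 5:45 = 12:45 PM on Apr 5.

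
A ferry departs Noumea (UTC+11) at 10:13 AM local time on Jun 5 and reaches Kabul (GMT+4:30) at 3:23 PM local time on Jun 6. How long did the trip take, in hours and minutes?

Departure in UTC: 10:13 AM − 11:00 = 11:13 PM on Jun 4.
Arrival in UTC: 3:23 PM − 4:30 = 10:53 AM on Jun 6.
Elapsed = 10:53 AM − 11:13 PM (+2 days) = 35 hours 40 minutes.

35 hours 40 minutes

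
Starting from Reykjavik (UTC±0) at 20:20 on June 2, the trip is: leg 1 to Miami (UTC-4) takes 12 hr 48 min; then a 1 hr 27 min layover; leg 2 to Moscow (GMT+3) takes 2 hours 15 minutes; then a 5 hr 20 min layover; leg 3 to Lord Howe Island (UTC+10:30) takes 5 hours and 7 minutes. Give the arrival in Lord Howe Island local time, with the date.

Reykjavik is at UTC+0, so departure is already 20:20 UTC on Jun 2.
Add 12 hours 48 minutes leg 1 → 09:08 UTC (Jun 3).
Add 1 hour 27 minutes layover in Miami → 10:35 UTC.
Add 2 hours 15 minutes leg 2 → 12:50 UTC.
Add 5 hours 20 minutes layover in Moscow → 18:10 UTC.
Add 5 hours 7 minutes leg 3 → 23:17 UTC.
Lord Howe Island is UTC+10:30, so local arrival = 23:17 + 10:30 = 09:47 on Jun 4.

09:47 on Jun 4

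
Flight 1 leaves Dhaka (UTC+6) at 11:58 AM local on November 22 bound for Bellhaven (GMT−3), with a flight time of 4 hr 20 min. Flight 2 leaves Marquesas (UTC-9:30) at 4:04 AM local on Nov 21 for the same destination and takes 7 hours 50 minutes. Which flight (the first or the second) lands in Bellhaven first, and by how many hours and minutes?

Flight 1 in UTC: 11:58 AM − 6:00 = 5:58 AM on Nov 22.
+4 hours and 20 minutes → arrive 10:18 AM UTC on Nov 22.
Flight 2 in UTC: 4:04 AM + 9:30 = 1:34 PM on Nov 21.
+7 hours 50 minutes → arrive 9:24 PM UTC on Nov 21.
Flight 2 lands earlier by 12 hours 54 minutes.

the second, by 12 hours 54 minutes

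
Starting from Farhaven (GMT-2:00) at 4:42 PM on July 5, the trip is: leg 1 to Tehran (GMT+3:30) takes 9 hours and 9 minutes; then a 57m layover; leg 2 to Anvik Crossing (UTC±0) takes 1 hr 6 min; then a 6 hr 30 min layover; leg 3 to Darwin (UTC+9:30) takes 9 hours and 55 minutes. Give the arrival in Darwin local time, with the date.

7:49 AM on July 7

Convert departure to UTC: 4:42 PM + 2:00 = 6:42 PM UTC on Jul 5.
Add 9 hours 9 minutes leg 1 → 3:51 AM UTC (Jul 6).
Add 57 minutes layover in Tehran → 4:48 AM UTC.
Add 1 hour and 6 minutes leg 2 → 5:54 AM UTC.
Add 6 hours 30 minutes layover in Anvik Crossing → 12:24 PM UTC.
Add 9 hours 55 minutes leg 3 → 10:19 PM UTC.
Darwin is UTC+9:30, so local arrival = 10:19 PM + 9:30 = 7:49 AM on Jul 7.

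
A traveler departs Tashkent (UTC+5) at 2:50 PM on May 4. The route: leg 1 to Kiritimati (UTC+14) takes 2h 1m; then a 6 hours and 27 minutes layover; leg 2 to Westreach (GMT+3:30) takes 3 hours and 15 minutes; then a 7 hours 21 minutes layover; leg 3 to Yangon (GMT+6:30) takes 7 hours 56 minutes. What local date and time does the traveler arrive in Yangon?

Convert departure to UTC: 2:50 PM − 5:00 = 9:50 AM UTC on May 4.
Add 2 hours and 1 minute leg 1 → 11:51 AM UTC.
Add 6 hours and 27 minutes layover in Kiritimati → 6:18 PM UTC.
Add 3 hours 15 minutes leg 2 → 9:33 PM UTC.
Add 7 hours and 21 minutes layover in Westreach → 4:54 AM UTC (May 5).
Add 7 hours and 56 minutes leg 3 → 12:50 PM UTC.
Yangon is UTC+6:30, so local arrival = 12:50 PM + 6:30 = 7:20 PM on May 5.

7:20 PM on May 5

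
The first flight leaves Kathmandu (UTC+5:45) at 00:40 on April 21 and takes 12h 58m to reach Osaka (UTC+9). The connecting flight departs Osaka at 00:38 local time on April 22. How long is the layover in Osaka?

7 hours 45 minutes

Convert departure to UTC: 00:40 − 5:45 = 18:55 UTC on Apr 20.
Add 12 hours 58 minutes flight time → 07:53 UTC (Apr 21).
Osaka is UTC+9:00, so local arrival = 07:53 + 9:00 = 16:53 on Apr 21.
Layover = 00:38 − 16:53 (+1 day) = 7 hours 45 minutes.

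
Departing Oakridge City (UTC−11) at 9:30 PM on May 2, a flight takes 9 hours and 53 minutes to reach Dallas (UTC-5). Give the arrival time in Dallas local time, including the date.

1:23 PM on May 3

Convert departure to UTC: 9:30 PM + 11:00 = 8:30 AM UTC on May 3.
Add 9 hours and 53 minutes travel time → 6:23 PM UTC.
Dallas is UTC−5:00, so local arrival = 6:23 PM − 5:00 = 1:23 PM on May 3.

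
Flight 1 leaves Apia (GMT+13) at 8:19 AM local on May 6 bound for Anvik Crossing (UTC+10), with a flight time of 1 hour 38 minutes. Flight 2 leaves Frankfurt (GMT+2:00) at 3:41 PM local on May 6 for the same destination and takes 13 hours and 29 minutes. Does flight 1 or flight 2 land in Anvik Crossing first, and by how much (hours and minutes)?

Flight 1 in UTC: 8:19 AM − 13:00 = 7:19 PM on May 5.
+1 hour 38 minutes → arrive 8:57 PM UTC on May 5.
Flight 2 in UTC: 3:41 PM − 2:00 = 1:41 PM on May 6.
+13 hours and 29 minutes → arrive 3:10 AM UTC on May 7.
Flight 1 lands earlier by 30 hours 13 minutes.

the first, by 30 hours 13 minutes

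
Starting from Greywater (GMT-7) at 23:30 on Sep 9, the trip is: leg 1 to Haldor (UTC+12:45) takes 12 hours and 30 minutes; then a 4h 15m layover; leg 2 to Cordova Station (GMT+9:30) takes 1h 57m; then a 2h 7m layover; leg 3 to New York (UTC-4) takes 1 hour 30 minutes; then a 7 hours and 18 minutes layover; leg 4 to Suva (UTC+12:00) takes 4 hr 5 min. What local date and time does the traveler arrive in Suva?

04:12 on September 12

Convert departure to UTC: 23:30 + 7:00 = 06:30 UTC on Sep 10.
Add 12 hours 30 minutes leg 1 → 19:00 UTC.
Add 4 hours and 15 minutes layover in Haldor → 23:15 UTC.
Add 1 hour 57 minutes leg 2 → 01:12 UTC (Sep 11).
Add 2 hours and 7 minutes layover in Cordova Station → 03:19 UTC.
Add 1 hour and 30 minutes leg 3 → 04:49 UTC.
Add 7 hours and 18 minutes layover in New York → 12:07 UTC.
Add 4 hours and 5 minutes leg 4 → 16:12 UTC.
Suva is UTC+12:00, so local arrival = 16:12 + 12:00 = 04:12 on Sep 12.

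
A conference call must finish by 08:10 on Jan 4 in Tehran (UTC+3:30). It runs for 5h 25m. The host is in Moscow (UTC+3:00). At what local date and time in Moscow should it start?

02:15 on Jan 4

Target end time in UTC: 08:10 − 3:30 = 04:40 on Jan 4.
Subtract 5 hours and 25 minutes → start 23:15 UTC on Jan 3.
Moscow is UTC+3:00: 23:15 + 3:00 = 02:15 on Jan 4.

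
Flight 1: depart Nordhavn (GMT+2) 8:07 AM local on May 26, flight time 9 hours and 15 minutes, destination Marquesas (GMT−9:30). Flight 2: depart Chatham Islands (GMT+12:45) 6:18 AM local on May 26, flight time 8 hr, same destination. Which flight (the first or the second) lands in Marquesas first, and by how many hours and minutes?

Flight 1 in UTC: 8:07 AM − 2:00 = 6:07 AM on May 26.
+9 hours 15 minutes → arrive 3:22 PM UTC on May 26.
Flight 2 in UTC: 6:18 AM − 12:45 = 5:33 PM on May 25.
+8 hours → arrive 1:33 AM UTC on May 26.
Flight 2 lands earlier by 13 hours 49 minutes.

the second, by 13 hours 49 minutes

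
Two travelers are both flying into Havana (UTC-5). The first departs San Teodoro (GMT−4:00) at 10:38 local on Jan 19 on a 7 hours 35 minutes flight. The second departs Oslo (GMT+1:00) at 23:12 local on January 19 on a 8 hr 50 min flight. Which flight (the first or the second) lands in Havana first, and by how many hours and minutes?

the first, by 8 hours 49 minutes

Flight 1 in UTC: 10:38 + 4:00 = 14:38 on Jan 19.
+7 hours 35 minutes → arrive 22:13 UTC on Jan 19.
Flight 2 in UTC: 23:12 − 1:00 = 22:12 on Jan 19.
+8 hours and 50 minutes → arrive 07:02 UTC on Jan 20.
Flight 1 lands earlier by 8 hours 49 minutes.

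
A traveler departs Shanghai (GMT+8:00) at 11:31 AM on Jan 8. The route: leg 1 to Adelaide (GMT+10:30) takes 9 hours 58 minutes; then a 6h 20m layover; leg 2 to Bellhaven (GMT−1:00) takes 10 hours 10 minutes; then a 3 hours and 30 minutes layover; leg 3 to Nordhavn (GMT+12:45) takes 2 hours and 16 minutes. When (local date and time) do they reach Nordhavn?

Convert departure to UTC: 11:31 AM − 8:00 = 3:31 AM UTC on Jan 8.
Add 9 hours 58 minutes leg 1 → 1:29 PM UTC.
Add 6 hours and 20 minutes layover in Adelaide → 7:49 PM UTC.
Add 10 hours 10 minutes leg 2 → 5:59 AM UTC (Jan 9).
Add 3 hours 30 minutes layover in Bellhaven → 9:29 AM UTC.
Add 2 hours and 16 minutes leg 3 → 11:45 AM UTC.
Nordhavn is UTC+12:45, so local arrival = 11:45 AM + 12:45 = 12:30 AM on Jan 10.

12:30 AM on Jan 10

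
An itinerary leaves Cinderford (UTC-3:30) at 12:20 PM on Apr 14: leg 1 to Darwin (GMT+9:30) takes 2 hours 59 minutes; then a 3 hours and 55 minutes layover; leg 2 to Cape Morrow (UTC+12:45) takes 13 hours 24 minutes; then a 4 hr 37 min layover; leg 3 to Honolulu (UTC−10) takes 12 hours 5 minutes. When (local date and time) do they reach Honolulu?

6:50 PM on April 15

Convert departure to UTC: 12:20 PM + 3:30 = 3:50 PM UTC on Apr 14.
Add 2 hours and 59 minutes leg 1 → 6:49 PM UTC.
Add 3 hours and 55 minutes layover in Darwin → 10:44 PM UTC.
Add 13 hours 24 minutes leg 2 → 12:08 PM UTC (Apr 15).
Add 4 hours 37 minutes layover in Cape Morrow → 4:45 PM UTC.
Add 12 hours and 5 minutes leg 3 → 4:50 AM UTC (Apr 16).
Honolulu is UTC−10:00, so local arrival = 4:50 AM − 10:00 = 6:50 PM on Apr 15.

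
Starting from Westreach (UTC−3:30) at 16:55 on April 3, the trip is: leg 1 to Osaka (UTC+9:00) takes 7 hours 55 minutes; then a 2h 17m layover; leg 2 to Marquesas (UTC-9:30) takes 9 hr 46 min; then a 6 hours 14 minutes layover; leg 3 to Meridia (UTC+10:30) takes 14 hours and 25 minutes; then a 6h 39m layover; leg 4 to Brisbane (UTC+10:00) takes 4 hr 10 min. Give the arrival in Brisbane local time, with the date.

09:51 on Apr 6

Convert departure to UTC: 16:55 + 3:30 = 20:25 UTC on Apr 3.
Add 7 hours and 55 minutes leg 1 → 04:20 UTC (Apr 4).
Add 2 hours 17 minutes layover in Osaka → 06:37 UTC.
Add 9 hours and 46 minutes leg 2 → 16:23 UTC.
Add 6 hours 14 minutes layover in Marquesas → 22:37 UTC.
Add 14 hours and 25 minutes leg 3 → 13:02 UTC (Apr 5).
Add 6 hours 39 minutes layover in Meridia → 19:41 UTC.
Add 4 hours and 10 minutes leg 4 → 23:51 UTC.
Brisbane is UTC+10:00, so local arrival = 23:51 + 10:00 = 09:51 on Apr 6.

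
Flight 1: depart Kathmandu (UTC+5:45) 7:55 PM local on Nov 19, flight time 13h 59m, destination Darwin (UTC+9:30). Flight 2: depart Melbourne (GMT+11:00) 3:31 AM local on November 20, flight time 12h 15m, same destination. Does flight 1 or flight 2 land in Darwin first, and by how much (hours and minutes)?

the first, by 37 minutes

Flight 1 in UTC: 7:55 PM − 5:45 = 2:10 PM on Nov 19.
+13 hours and 59 minutes → arrive 4:09 AM UTC on Nov 20.
Flight 2 in UTC: 3:31 AM − 11:00 = 4:31 PM on Nov 19.
+12 hours 15 minutes → arrive 4:46 AM UTC on Nov 20.
Flight 1 lands earlier by 37 minutes.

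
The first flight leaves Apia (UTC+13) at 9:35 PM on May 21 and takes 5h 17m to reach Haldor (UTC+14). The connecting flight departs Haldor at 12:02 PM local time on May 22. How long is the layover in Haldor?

8 hours 10 minutes

Convert departure to UTC: 9:35 PM − 13:00 = 8:35 AM UTC on May 21.
Add 5 hours 17 minutes flight time → 1:52 PM UTC.
Haldor is UTC+14:00, so local arrival = 1:52 PM + 14:00 = 3:52 AM on May 22.
Layover = 12:02 PM − 3:52 AM = 8 hours 10 minutes.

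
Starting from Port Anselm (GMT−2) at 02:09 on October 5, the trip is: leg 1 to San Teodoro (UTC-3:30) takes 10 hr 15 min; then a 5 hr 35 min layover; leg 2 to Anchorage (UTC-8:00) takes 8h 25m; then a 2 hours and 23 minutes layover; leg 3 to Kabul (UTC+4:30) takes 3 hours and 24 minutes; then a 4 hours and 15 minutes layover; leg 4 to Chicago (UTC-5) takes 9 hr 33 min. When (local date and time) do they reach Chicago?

18:59 on October 6

Convert departure to UTC: 02:09 + 2:00 = 04:09 UTC on Oct 5.
Add 10 hours 15 minutes leg 1 → 14:24 UTC.
Add 5 hours 35 minutes layover in San Teodoro → 19:59 UTC.
Add 8 hours and 25 minutes leg 2 → 04:24 UTC (Oct 6).
Add 2 hours and 23 minutes layover in Anchorage → 06:47 UTC.
Add 3 hours 24 minutes leg 3 → 10:11 UTC.
Add 4 hours and 15 minutes layover in Kabul → 14:26 UTC.
Add 9 hours 33 minutes leg 4 → 23:59 UTC.
Chicago is UTC−5:00, so local arrival = 23:59 − 5:00 = 18:59 on Oct 6.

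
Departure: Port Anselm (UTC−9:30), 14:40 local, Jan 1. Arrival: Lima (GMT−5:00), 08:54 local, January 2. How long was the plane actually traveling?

13 hours 44 minutes

Lima is 4:30 ahead of Port Anselm.
Clock-face elapsed time (ignoring zones) is 18 hours 14 minutes.
Actual elapsed = 18 hours 14 minutes − 4:30 = 13 hours 44 minutes.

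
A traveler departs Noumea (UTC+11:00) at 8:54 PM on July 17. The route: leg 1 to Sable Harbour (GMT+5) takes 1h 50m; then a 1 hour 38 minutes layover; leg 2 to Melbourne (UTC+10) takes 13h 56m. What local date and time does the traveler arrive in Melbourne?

Convert departure to UTC: 8:54 PM − 11:00 = 9:54 AM UTC on Jul 17.
Add 1 hour 50 minutes leg 1 → 11:44 AM UTC.
Add 1 hour and 38 minutes layover in Sable Harbour → 1:22 PM UTC.
Add 13 hours and 56 minutes leg 2 → 3:18 AM UTC (Jul 18).
Melbourne is UTC+10:00, so local arrival = 3:18 AM + 10:00 = 1:18 PM on Jul 18.

1:18 PM on Jul 18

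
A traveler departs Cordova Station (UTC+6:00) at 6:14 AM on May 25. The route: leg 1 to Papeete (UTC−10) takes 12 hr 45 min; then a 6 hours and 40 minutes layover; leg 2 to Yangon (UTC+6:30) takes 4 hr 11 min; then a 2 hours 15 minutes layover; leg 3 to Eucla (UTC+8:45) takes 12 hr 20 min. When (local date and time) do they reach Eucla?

11:10 PM on May 26

Convert departure to UTC: 6:14 AM − 6:00 = 12:14 AM UTC on May 25.
Add 12 hours 45 minutes leg 1 → 12:59 PM UTC.
Add 6 hours and 40 minutes layover in Papeete → 7:39 PM UTC.
Add 4 hours and 11 minutes leg 2 → 11:50 PM UTC.
Add 2 hours 15 minutes layover in Yangon → 2:05 AM UTC (May 26).
Add 12 hours and 20 minutes leg 3 → 2:25 PM UTC.
Eucla is UTC+8:45, so local arrival = 2:25 PM + 8:45 = 11:10 PM on May 26.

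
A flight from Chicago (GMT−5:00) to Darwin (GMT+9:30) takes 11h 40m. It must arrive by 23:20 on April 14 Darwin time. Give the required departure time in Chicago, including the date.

21:10 on Apr 13

Target arrival in UTC: 23:20 − 9:30 = 13:50 on Apr 14.
Subtract 11 hours 40 minutes → departure 02:10 UTC on Apr 14.
Chicago is UTC−5:00: 02:10 − 5:00 = 21:10 on Apr 13.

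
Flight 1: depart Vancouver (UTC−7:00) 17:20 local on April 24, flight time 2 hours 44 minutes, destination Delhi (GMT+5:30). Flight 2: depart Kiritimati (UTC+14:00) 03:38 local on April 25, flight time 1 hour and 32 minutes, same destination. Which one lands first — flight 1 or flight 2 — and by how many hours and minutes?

the second, by 11 hours 54 minutes

Flight 1 in UTC: 17:20 + 7:00 = 00:20 on Apr 25.
+2 hours 44 minutes → arrive 03:04 UTC on Apr 25.
Flight 2 in UTC: 03:38 − 14:00 = 13:38 on Apr 24.
+1 hour 32 minutes → arrive 15:10 UTC on Apr 24.
Flight 2 lands earlier by 11 hours 54 minutes.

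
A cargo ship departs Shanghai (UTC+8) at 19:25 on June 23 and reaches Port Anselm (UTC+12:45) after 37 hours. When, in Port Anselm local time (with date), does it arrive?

13:10 on June 25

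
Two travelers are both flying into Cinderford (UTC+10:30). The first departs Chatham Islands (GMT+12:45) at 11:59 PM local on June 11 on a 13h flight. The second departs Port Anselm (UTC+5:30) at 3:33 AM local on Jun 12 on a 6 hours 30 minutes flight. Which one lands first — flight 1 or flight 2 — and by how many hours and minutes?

Flight 1 in UTC: 11:59 PM − 12:45 = 11:14 AM on Jun 11.
+13 hours → arrive 12:14 AM UTC on Jun 12.
Flight 2 in UTC: 3:33 AM − 5:30 = 10:03 PM on Jun 11.
+6 hours and 30 minutes → arrive 4:33 AM UTC on Jun 12.
Flight 1 lands earlier by 4 hours 19 minutes.

the first, by 4 hours 19 minutes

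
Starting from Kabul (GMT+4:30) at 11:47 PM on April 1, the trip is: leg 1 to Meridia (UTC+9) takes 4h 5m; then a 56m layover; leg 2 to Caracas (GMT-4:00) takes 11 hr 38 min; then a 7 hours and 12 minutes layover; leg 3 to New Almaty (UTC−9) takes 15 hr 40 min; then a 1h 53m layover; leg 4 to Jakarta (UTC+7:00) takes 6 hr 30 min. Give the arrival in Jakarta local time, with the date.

2:11 AM on April 4

Convert departure to UTC: 11:47 PM − 4:30 = 7:17 PM UTC on Apr 1.
Add 4 hours and 5 minutes leg 1 → 11:22 PM UTC.
Add 56 minutes layover in Meridia → 12:18 AM UTC (Apr 2).
Add 11 hours 38 minutes leg 2 → 11:56 AM UTC.
Add 7 hours and 12 minutes layover in Caracas → 7:08 PM UTC.
Add 15 hours 40 minutes leg 3 → 10:48 AM UTC (Apr 3).
Add 1 hour 53 minutes layover in New Almaty → 12:41 PM UTC.
Add 6 hours 30 minutes leg 4 → 7:11 PM UTC.
Jakarta is UTC+7:00, so local arrival = 7:11 PM + 7:00 = 2:11 AM on Apr 4.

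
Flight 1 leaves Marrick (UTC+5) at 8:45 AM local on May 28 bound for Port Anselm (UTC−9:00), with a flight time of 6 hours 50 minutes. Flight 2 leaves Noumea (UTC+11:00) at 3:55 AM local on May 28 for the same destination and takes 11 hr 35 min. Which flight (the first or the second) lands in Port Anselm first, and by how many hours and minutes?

Flight 1 in UTC: 8:45 AM − 5:00 = 3:45 AM on May 28.
+6 hours 50 minutes → arrive 10:35 AM UTC on May 28.
Flight 2 in UTC: 3:55 AM − 11:00 = 4:55 PM on May 27.
+11 hours and 35 minutes → arrive 4:30 AM UTC on May 28.
Flight 2 lands earlier by 6 hours 5 minutes.

the second, by 6 hours 5 minutes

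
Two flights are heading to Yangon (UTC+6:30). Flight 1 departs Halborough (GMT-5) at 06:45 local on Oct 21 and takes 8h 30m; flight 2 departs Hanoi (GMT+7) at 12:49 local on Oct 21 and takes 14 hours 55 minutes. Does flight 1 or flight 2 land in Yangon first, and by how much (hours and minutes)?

the first, by 29 minutes

Flight 1 in UTC: 06:45 + 5:00 = 11:45 on Oct 21.
+8 hours and 30 minutes → arrive 20:15 UTC on Oct 21.
Flight 2 in UTC: 12:49 − 7:00 = 05:49 on Oct 21.
+14 hours and 55 minutes → arrive 20:44 UTC on Oct 21.
Flight 1 lands earlier by 29 minutes.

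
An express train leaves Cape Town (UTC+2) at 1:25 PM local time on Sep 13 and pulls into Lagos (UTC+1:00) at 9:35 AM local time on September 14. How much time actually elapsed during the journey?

Departure in UTC: 1:25 PM − 2:00 = 11:25 AM on Sep 13.
Arrival in UTC: 9:35 AM − 1:00 = 8:35 AM on Sep 14.
Elapsed = 8:35 AM − 11:25 AM (+1 day) = 21 hours 10 minutes.

21 hours 10 minutes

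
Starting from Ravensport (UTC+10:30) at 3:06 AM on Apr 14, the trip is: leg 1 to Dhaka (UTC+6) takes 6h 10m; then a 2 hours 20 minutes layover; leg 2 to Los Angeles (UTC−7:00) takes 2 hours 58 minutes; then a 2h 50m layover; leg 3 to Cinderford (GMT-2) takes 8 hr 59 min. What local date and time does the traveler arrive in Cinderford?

Convert departure to UTC: 3:06 AM − 10:30 = 4:36 PM UTC on Apr 13.
Add 6 hours and 10 minutes leg 1 → 10:46 PM UTC.
Add 2 hours and 20 minutes layover in Dhaka → 1:06 AM UTC (Apr 14).
Add 2 hours and 58 minutes leg 2 → 4:04 AM UTC.
Add 2 hours 50 minutes layover in Los Angeles → 6:54 AM UTC.
Add 8 hours and 59 minutes leg 3 → 3:53 PM UTC.
Cinderford is UTC−2:00, so local arrival = 3:53 PM − 2:00 = 1:53 PM on Apr 14.

1:53 PM on April 14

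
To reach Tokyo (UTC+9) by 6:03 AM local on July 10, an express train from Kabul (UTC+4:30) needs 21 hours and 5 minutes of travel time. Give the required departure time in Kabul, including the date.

4:28 AM on July 9

Target arrival in UTC: 6:03 AM − 9:00 = 9:03 PM on Jul 9.
Subtract 21 hours and 5 minutes → departure 11:58 PM UTC on Jul 8.
Kabul is UTC+4:30: 11:58 PM + 4:30 = 4:28 AM on Jul 9.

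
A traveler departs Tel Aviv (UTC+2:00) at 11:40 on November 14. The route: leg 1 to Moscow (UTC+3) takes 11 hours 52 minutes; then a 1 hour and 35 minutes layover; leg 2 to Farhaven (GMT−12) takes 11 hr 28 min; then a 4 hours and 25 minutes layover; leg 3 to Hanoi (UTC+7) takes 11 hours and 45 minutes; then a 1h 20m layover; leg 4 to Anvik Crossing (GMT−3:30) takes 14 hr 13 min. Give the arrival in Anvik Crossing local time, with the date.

Convert departure to UTC: 11:40 − 2:00 = 09:40 UTC on Nov 14.
Add 11 hours 52 minutes leg 1 → 21:32 UTC.
Add 1 hour and 35 minutes layover in Moscow → 23:07 UTC.
Add 11 hours 28 minutes leg 2 → 10:35 UTC (Nov 15).
Add 4 hours 25 minutes layover in Farhaven → 15:00 UTC.
Add 11 hours and 45 minutes leg 3 → 02:45 UTC (Nov 16).
Add 1 hour 20 minutes layover in Hanoi → 04:05 UTC.
Add 14 hours 13 minutes leg 4 → 18:18 UTC.
Anvik Crossing is UTC−3:30, so local arrival = 18:18 − 3:30 = 14:48 on Nov 16.

14:48 on November 16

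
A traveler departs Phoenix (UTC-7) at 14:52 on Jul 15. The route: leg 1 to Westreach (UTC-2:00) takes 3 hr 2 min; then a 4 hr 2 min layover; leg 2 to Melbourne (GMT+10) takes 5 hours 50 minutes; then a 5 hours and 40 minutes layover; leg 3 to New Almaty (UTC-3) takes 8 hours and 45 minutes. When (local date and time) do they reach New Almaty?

Convert departure to UTC: 14:52 + 7:00 = 21:52 UTC on Jul 15.
Add 3 hours and 2 minutes leg 1 → 00:54 UTC (Jul 16).
Add 4 hours and 2 minutes layover in Westreach → 04:56 UTC.
Add 5 hours and 50 minutes leg 2 → 10:46 UTC.
Add 5 hours and 40 minutes layover in Melbourne → 16:26 UTC.
Add 8 hours 45 minutes leg 3 → 01:11 UTC (Jul 17).
New Almaty is UTC−3:00, so local arrival = 01:11 − 3:00 = 22:11 on Jul 16.

22:11 on July 16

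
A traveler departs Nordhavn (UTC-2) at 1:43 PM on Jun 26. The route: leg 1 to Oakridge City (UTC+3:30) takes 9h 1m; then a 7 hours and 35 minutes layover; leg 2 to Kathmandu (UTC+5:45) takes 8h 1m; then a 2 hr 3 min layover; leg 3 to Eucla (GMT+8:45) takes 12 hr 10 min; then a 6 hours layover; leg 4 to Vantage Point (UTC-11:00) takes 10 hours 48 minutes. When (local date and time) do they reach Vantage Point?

12:21 PM on June 28

Convert departure to UTC: 1:43 PM + 2:00 = 3:43 PM UTC on Jun 26.
Add 9 hours 1 minute leg 1 → 12:44 AM UTC (Jun 27).
Add 7 hours 35 minutes layover in Oakridge City → 8:19 AM UTC.
Add 8 hours and 1 minute leg 2 → 4:20 PM UTC.
Add 2 hours and 3 minutes layover in Kathmandu → 6:23 PM UTC.
Add 12 hours 10 minutes leg 3 → 6:33 AM UTC (Jun 28).
Add 6 hours layover in Eucla → 12:33 PM UTC.
Add 10 hours and 48 minutes leg 4 → 11:21 PM UTC.
Vantage Point is UTC−11:00, so local arrival = 11:21 PM − 11:00 = 12:21 PM on Jun 28.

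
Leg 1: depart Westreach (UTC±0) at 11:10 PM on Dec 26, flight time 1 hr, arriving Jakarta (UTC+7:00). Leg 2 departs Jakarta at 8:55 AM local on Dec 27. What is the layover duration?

Westreach is at UTC+0, so departure is already 11:10 PM UTC on Dec 26.
Add 1 hour flight time → 12:10 AM UTC (Dec 27).
Jakarta is UTC+7:00, so local arrival = 12:10 AM + 7:00 = 7:10 AM on Dec 27.
Layover = 8:55 AM − 7:10 AM = 1 hour 45 minutes.

1 hour 45 minutes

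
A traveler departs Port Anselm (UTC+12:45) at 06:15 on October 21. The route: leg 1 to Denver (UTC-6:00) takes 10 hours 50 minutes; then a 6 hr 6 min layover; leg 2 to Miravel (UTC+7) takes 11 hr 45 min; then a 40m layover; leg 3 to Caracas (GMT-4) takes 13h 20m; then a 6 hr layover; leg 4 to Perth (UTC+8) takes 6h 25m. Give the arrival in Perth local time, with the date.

Convert departure to UTC: 06:15 − 12:45 = 17:30 UTC on Oct 20.
Add 10 hours and 50 minutes leg 1 → 04:20 UTC (Oct 21).
Add 6 hours 6 minutes layover in Denver → 10:26 UTC.
Add 11 hours 45 minutes leg 2 → 22:11 UTC.
Add 40 minutes layover in Miravel → 22:51 UTC.
Add 13 hours and 20 minutes leg 3 → 12:11 UTC (Oct 22).
Add 6 hours layover in Caracas → 18:11 UTC.
Add 6 hours 25 minutes leg 4 → 00:36 UTC (Oct 23).
Perth is UTC+8:00, so local arrival = 00:36 + 8:00 = 08:36 on Oct 23.

08:36 on Oct 23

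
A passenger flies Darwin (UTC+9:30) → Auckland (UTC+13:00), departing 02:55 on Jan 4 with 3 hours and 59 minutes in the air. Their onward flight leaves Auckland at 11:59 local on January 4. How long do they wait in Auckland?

Convert departure to UTC: 02:55 − 9:30 = 17:25 UTC on Jan 3.
Add 3 hours 59 minutes flight time → 21:24 UTC.
Auckland is UTC+13:00, so local arrival = 21:24 + 13:00 = 10:24 on Jan 4.
Layover = 11:59 − 10:24 = 1 hour 35 minutes.

1 hour 35 minutes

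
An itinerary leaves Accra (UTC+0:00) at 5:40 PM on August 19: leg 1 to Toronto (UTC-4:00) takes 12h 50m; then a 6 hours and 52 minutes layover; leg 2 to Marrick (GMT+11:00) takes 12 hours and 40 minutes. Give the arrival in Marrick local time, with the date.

Accra is at UTC+0, so departure is already 5:40 PM UTC on Aug 19.
Add 12 hours and 50 minutes leg 1 → 6:30 AM UTC (Aug 20).
Add 6 hours and 52 minutes layover in Toronto → 1:22 PM UTC.
Add 12 hours and 40 minutes leg 2 → 2:02 AM UTC (Aug 21).
Marrick is UTC+11:00, so local arrival = 2:02 AM + 11:00 = 1:02 PM on Aug 21.

1:02 PM on August 21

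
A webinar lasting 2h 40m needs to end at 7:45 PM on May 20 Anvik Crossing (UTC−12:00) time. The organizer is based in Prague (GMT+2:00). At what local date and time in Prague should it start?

7:05 AM on May 21

Target end time in UTC: 7:45 PM + 12:00 = 7:45 AM on May 21.
Subtract 2 hours 40 minutes → start 5:05 AM UTC on May 21.
Prague is UTC+2:00: 5:05 AM + 2:00 = 7:05 AM on May 21.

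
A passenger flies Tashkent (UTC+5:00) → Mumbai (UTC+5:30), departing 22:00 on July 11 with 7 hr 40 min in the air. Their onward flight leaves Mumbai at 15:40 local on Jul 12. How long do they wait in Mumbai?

9 hours 30 minutes

Convert departure to UTC: 22:00 − 5:00 = 17:00 UTC on Jul 11.
Add 7 hours 40 minutes flight time → 00:40 UTC (Jul 12).
Mumbai is UTC+5:30, so local arrival = 00:40 + 5:30 = 06:10 on Jul 12.
Layover = 15:40 − 06:10 = 9 hours 30 minutes.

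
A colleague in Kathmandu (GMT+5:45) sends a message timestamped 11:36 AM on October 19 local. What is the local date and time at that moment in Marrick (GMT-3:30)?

2:21 AM on October 19

In UTC: 11:36 AM − 5:45 = 5:51 AM on Oct 19.
Marrick is UTC−3:30: 5:51 AM − 3:30 = 2:21 AM on Oct 19.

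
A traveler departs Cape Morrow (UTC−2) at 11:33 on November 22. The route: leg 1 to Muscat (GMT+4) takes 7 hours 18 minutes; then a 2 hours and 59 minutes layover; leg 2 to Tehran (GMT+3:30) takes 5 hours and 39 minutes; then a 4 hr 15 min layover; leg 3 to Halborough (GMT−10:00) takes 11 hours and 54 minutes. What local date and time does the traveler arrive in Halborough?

11:38 on November 23

Convert departure to UTC: 11:33 + 2:00 = 13:33 UTC on Nov 22.
Add 7 hours 18 minutes leg 1 → 20:51 UTC.
Add 2 hours 59 minutes layover in Muscat → 23:50 UTC.
Add 5 hours 39 minutes leg 2 → 05:29 UTC (Nov 23).
Add 4 hours and 15 minutes layover in Tehran → 09:44 UTC.
Add 11 hours and 54 minutes leg 3 → 21:38 UTC.
Halborough is UTC−10:00, so local arrival = 21:38 − 10:00 = 11:38 on Nov 23.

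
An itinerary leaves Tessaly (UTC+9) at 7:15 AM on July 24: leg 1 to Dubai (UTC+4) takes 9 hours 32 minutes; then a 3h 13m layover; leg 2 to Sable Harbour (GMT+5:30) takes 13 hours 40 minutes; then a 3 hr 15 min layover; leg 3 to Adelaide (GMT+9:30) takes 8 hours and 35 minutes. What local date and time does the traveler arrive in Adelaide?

Convert departure to UTC: 7:15 AM − 9:00 = 10:15 PM UTC on Jul 23.
Add 9 hours and 32 minutes leg 1 → 7:47 AM UTC (Jul 24).
Add 3 hours 13 minutes layover in Dubai → 11:00 AM UTC.
Add 13 hours 40 minutes leg 2 → 12:40 AM UTC (Jul 25).
Add 3 hours and 15 minutes layover in Sable Harbour → 3:55 AM UTC.
Add 8 hours and 35 minutes leg 3 → 12:30 PM UTC.
Adelaide is UTC+9:30, so local arrival = 12:30 PM + 9:30 = 10:00 PM on Jul 25.

10:00 PM on Jul 25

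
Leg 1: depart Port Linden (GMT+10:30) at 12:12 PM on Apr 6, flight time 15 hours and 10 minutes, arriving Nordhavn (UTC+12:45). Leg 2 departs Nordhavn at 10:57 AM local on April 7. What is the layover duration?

Convert departure to UTC: 12:12 PM − 10:30 = 1:42 AM UTC on Apr 6.
Add 15 hours and 10 minutes flight time → 4:52 PM UTC.
Nordhavn is UTC+12:45, so local arrival = 4:52 PM + 12:45 = 5:37 AM on Apr 7.
Layover = 10:57 AM − 5:37 AM = 5 hours 20 minutes.

5 hours 20 minutes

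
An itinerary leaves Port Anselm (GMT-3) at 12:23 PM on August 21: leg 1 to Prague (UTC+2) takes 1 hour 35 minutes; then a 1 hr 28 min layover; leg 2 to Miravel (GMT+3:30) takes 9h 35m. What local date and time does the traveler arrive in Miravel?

Convert departure to UTC: 12:23 PM + 3:00 = 3:23 PM UTC on Aug 21.
Add 1 hour and 35 minutes leg 1 → 4:58 PM UTC.
Add 1 hour and 28 minutes layover in Prague → 6:26 PM UTC.
Add 9 hours 35 minutes leg 2 → 4:01 AM UTC (Aug 22).
Miravel is UTC+3:30, so local arrival = 4:01 AM + 3:30 = 7:31 AM on Aug 22.

7:31 AM on August 22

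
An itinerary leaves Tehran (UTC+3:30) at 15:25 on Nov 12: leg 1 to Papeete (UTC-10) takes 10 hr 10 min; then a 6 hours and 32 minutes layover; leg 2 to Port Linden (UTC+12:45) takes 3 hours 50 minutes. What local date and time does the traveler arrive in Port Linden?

Convert departure to UTC: 15:25 − 3:30 = 11:55 UTC on Nov 12.
Add 10 hours and 10 minutes leg 1 → 22:05 UTC.
Add 6 hours and 32 minutes layover in Papeete → 04:37 UTC (Nov 13).
Add 3 hours and 50 minutes leg 2 → 08:27 UTC.
Port Linden is UTC+12:45, so local arrival = 08:27 + 12:45 = 21:12 on Nov 13.

21:12 on Nov 13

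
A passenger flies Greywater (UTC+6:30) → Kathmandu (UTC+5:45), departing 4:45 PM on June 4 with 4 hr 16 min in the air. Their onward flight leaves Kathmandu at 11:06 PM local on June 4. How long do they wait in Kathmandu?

Convert departure to UTC: 4:45 PM − 6:30 = 10:15 AM UTC on Jun 4.
Add 4 hours 16 minutes flight time → 2:31 PM UTC.
Kathmandu is UTC+5:45, so local arrival = 2:31 PM + 5:45 = 8:16 PM on Jun 4.
Layover = 11:06 PM − 8:16 PM = 2 hours 50 minutes.

2 hours 50 minutes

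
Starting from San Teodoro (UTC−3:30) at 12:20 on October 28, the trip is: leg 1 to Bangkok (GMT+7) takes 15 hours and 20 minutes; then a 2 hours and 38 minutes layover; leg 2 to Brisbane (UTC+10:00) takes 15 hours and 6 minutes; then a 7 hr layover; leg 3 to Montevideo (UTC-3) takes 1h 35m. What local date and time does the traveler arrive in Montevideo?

Convert departure to UTC: 12:20 + 3:30 = 15:50 UTC on Oct 28.
Add 15 hours 20 minutes leg 1 → 07:10 UTC (Oct 29).
Add 2 hours 38 minutes layover in Bangkok → 09:48 UTC.
Add 15 hours and 6 minutes leg 2 → 00:54 UTC (Oct 30).
Add 7 hours layover in Brisbane → 07:54 UTC.
Add 1 hour and 35 minutes leg 3 → 09:29 UTC.
Montevideo is UTC−3:00, so local arrival = 09:29 − 3:00 = 06:29 on Oct 30.

06:29 on Oct 30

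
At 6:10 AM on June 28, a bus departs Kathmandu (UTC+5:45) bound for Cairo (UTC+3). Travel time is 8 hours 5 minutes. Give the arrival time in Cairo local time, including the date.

Convert departure to UTC: 6:10 AM − 5:45 = 12:25 AM UTC on Jun 28.
Add 8 hours and 5 minutes travel time → 8:30 AM UTC.
Cairo is UTC+3:00, so local arrival = 8:30 AM + 3:00 = 11:30 AM on Jun 28.

11:30 AM on Jun 28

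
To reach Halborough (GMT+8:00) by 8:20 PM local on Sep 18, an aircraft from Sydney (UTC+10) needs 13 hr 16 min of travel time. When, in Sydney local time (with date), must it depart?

9:04 AM on September 18

Target arrival in UTC: 8:20 PM − 8:00 = 12:20 PM on Sep 18.
Subtract 13 hours 16 minutes → departure 11:04 PM UTC on Sep 17.
Sydney is UTC+10:00: 11:04 PM + 10:00 = 9:04 AM on Sep 18.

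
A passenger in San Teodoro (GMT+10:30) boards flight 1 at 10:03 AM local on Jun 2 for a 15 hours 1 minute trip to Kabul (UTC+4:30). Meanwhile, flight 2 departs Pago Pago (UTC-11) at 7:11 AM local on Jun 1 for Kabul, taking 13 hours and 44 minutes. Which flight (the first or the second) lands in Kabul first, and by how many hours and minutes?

Flight 1 in UTC: 10:03 AM − 10:30 = 11:33 PM on Jun 1.
+15 hours and 1 minute → arrive 2:34 PM UTC on Jun 2.
Flight 2 in UTC: 7:11 AM + 11:00 = 6:11 PM on Jun 1.
+13 hours and 44 minutes → arrive 7:55 AM UTC on Jun 2.
Flight 2 lands earlier by 6 hours 39 minutes.

the second, by 6 hours 39 minutes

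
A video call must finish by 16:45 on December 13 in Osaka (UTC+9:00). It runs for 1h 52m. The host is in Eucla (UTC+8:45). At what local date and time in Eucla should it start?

14:38 on December 13

Target end time in UTC: 16:45 − 9:00 = 07:45 on Dec 13.
Subtract 1 hour 52 minutes → start 05:53 UTC on Dec 13.
Eucla is UTC+8:45: 05:53 + 8:45 = 14:38 on Dec 13.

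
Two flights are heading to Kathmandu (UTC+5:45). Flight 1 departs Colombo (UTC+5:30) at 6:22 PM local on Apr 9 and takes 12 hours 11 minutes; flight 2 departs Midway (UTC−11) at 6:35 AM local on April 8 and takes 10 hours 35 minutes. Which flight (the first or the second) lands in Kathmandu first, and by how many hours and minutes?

Flight 1 in UTC: 6:22 PM − 5:30 = 12:52 PM on Apr 9.
+12 hours 11 minutes → arrive 1:03 AM UTC on Apr 10.
Flight 2 in UTC: 6:35 AM + 11:00 = 5:35 PM on Apr 8.
+10 hours and 35 minutes → arrive 4:10 AM UTC on Apr 9.
Flight 2 lands earlier by 20 hours 53 minutes.

the second, by 20 hours 53 minutes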